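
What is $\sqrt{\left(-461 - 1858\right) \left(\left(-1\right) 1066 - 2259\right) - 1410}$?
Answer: $3 \sqrt{856585} \approx 2776.6$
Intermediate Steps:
$\sqrt{\left(-461 - 1858\right) \left(\left(-1\right) 1066 - 2259\right) - 1410} = \sqrt{- 2319 \left(-1066 - 2259\right) - 1410} = \sqrt{\left(-2319\right) \left(-3325\right) - 1410} = \sqrt{7710675 - 1410} = \sqrt{7709265} = 3 \sqrt{856585}$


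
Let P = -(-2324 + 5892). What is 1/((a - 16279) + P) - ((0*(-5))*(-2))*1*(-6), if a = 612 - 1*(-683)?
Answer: -1/18552 ≈ -5.3903e-5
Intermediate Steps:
a = 1295 (a = 612 + 683 = 1295)
P = -3568 (P = -1*3568 = -3568)
1/((a - 16279) + P) - ((0*(-5))*(-2))*1*(-6) = 1/((1295 - 16279) - 3568) - ((0*(-5))*(-2))*1*(-6) = 1/(-14984 - 3568) - (0*(-2))*1*(-6) = 1/(-18552) - 0*1*(-6) = -1/18552 - 0*(-6) = -1/18552 - 1*0 = -1/18552 + 0 = -1/18552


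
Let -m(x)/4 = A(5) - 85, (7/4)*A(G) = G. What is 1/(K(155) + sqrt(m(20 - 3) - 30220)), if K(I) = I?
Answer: 217/75483 - 2*I*sqrt(366170)/377415 ≈ 0.0028748 - 0.0032067*I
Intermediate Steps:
A(G) = 4*G/7
m(x) = 2300/7 (m(x) = -4*((4/7)*5 - 85) = -4*(20/7 - 85) = -4*(-575/7) = 2300/7)
1/(K(155) + sqrt(m(20 - 3) - 30220)) = 1/(155 + sqrt(2300/7 - 30220)) = 1/(155 + sqrt(-209240/7)) = 1/(155 + 2*I*sqrt(366170)/7)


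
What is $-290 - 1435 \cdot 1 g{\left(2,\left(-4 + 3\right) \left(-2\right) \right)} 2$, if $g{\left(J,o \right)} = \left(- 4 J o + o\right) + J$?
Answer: $34150$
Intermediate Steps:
$g{\left(J,o \right)} = J + o - 4 J o$ ($g{\left(J,o \right)} = \left(- 4 J o + o\right) + J = \left(o - 4 J o\right) + J = J + o - 4 J o$)
$-290 - 1435 \cdot 1 g{\left(2,\left(-4 + 3\right) \left(-2\right) \right)} 2 = -290 - 1435 \cdot 1 \left(2 + \left(-4 + 3\right) \left(-2\right) - 8 \left(-4 + 3\right) \left(-2\right)\right) 2 = -290 - 1435 \cdot 1 \left(2 - -2 - 8 \left(\left(-1\right) \left(-2\right)\right)\right) 2 = -290 - 1435 \cdot 1 \left(2 + 2 - 8 \cdot 2\right) 2 = -290 - 1435 \cdot 1 \left(2 + 2 - 16\right) 2 = -290 - 1435 \cdot 1 \left(-12\right) 2 = -290 - 1435 \left(\left(-12\right) 2\right) = -290 - -34440 = -290 + 34440 = 34150$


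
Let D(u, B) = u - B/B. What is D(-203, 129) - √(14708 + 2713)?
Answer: -204 - √17421 ≈ -335.99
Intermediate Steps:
D(u, B) = -1 + u (D(u, B) = u - 1*1 = u - 1 = -1 + u)
D(-203, 129) - √(14708 + 2713) = (-1 - 203) - √(14708 + 2713) = -204 - √17421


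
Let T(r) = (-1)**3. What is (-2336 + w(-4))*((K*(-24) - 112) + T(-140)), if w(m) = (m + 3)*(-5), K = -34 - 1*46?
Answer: -4212117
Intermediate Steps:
K = -80 (K = -34 - 46 = -80)
w(m) = -15 - 5*m (w(m) = (3 + m)*(-5) = -15 - 5*m)
T(r) = -1
(-2336 + w(-4))*((K*(-24) - 112) + T(-140)) = (-2336 + (-15 - 5*(-4)))*((-80*(-24) - 112) - 1) = (-2336 + (-15 + 20))*((1920 - 112) - 1) = (-2336 + 5)*(1808 - 1) = -2331*1807 = -4212117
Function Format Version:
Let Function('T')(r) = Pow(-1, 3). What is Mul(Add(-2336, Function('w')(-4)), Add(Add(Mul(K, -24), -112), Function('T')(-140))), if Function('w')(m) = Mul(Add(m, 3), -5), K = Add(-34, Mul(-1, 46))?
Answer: -4212117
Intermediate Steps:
K = -80 (K = Add(-34, -46) = -80)
Function('w')(m) = Add(-15, Mul(-5, m)) (Function('w')(m) = Mul(Add(3, m), -5) = Add(-15, Mul(-5, m)))
Function('T')(r) = -1
Mul(Add(-2336, Function('w')(-4)), Add(Add(Mul(K, -24), -112), Function('T')(-140))) = Mul(Add(-2336, Add(-15, Mul(-5, -4))), Add(Add(Mul(-80, -24), -112), -1)) = Mul(Add(-2336, Add(-15, 20)), Add(Add(1920, -112), -1)) = Mul(Add(-2336, 5), Add(1808, -1)) = Mul(-2331, 1807) = -4212117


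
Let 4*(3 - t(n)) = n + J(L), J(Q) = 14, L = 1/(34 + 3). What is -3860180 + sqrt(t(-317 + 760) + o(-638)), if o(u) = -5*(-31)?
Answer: -3860180 + 5*sqrt(7)/2 ≈ -3.8602e+6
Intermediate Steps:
L = 1/37 ≈ 0.027027
t(n) = -1/2 - n/4 (t(n) = 3 - (n + 14)/4 = 3 - (14 + n)/4 = 3 + (-7/2 - n/4) = -1/2 - n/4)
o(u) = 155
-3860180 + sqrt(t(-317 + 760) + o(-638)) = -3860180 + sqrt((-1/2 - (-317 + 760)/4) + 155) = -3860180 + sqrt((-1/2 - 1/4*443) + 155) = -3860180 + sqrt((-1/2 - 443/4) + 155) = -3860180 + sqrt(-445/4 + 155) = -3860180 + sqrt(175/4) = -3860180 + 5*sqrt(7)/2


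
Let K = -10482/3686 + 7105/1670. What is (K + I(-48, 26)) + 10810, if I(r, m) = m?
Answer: 6671098241/615562 ≈ 10837.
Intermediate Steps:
K = 868409/615562 (K = -10482*1/3686 + 7105*(1/1670) = -5241/1843 + 1421/334 = 868409/615562 ≈ 1.4108)
(K + I(-48, 26)) + 10810 = (868409/615562 + 26) + 10810 = 16873021/615562 + 10810 = 6671098241/615562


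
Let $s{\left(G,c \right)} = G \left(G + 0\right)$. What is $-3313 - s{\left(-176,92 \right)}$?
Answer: $-34289$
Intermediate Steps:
$s{\left(G,c \right)} = G^{2}$ ($s{\left(G,c \right)} = G G = G^{2}$)
$-3313 - s{\left(-176,92 \right)} = -3313 - \left(-176\right)^{2} = -3313 - 30976 = -34289$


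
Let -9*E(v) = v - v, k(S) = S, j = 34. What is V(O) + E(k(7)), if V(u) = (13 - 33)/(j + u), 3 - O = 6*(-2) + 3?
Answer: -10/23 ≈ -0.43478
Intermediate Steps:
O = 12 (O = 3 - (6*(-2) + 3) = 3 - (-12 + 3) = 3 - 1*(-9) = 3 + 9 = 12)
V(u) = -20/(34 + u) (V(u) = (13 - 33)/(34 + u) = -20/(34 + u))
E(v) = 0 (E(v) = -(v - v)/9 = -1/9*0 = 0)
V(O) + E(k(7)) = -20/(34 + 12) + 0 = -20/46 + 0 = -20*1/46 + 0 = -10/23 + 0 = -10/23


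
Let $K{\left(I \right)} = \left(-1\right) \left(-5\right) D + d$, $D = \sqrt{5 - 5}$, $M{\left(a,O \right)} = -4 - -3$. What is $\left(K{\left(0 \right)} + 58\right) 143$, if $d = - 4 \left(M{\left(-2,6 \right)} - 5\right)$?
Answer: $11726$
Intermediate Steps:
$M{\left(a,O \right)} = -1$ ($M{\left(a,O \right)} = -4 + 3 = -1$)
$d = 24$ ($d = - 4 \left(-1 - 5\right) = \left(-4\right) \left(-6\right) = 24$)
$D = 0$ ($D = \sqrt{0} = 0$)
$K{\left(I \right)} = 24$ ($K{\left(I \right)} = \left(-1\right) \left(-5\right) 0 + 24 = 5 \cdot 0 + 24 = 0 + 24 = 24$)
$\left(K{\left(0 \right)} + 58\right) 143 = \left(24 + 58\right) 143 = 82 \cdot 143 = 11726$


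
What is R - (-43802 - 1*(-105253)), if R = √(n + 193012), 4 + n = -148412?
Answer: -61451 + 2*√11149 ≈ -61240.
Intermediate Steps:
n = -148416 (n = -4 - 148412 = -148416)
R = 2*√11149 (R = √(-148416 + 193012) = √44596 = 2*√11149 ≈ 211.18)
R - (-43802 - 1*(-105253)) = 2*√11149 - (-43802 - 1*(-105253)) = 2*√11149 - (-43802 + 105253) = 2*√11149 - 1*61451 = 2*√11149 - 61451 = -61451 + 2*√11149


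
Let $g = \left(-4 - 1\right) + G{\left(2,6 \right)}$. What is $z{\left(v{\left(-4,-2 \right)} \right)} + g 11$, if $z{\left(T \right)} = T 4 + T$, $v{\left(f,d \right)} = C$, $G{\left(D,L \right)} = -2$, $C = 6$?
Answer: $-47$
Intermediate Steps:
$g = -7$ ($g = \left(-4 - 1\right) - 2 = -5 - 2 = -7$)
$v{\left(f,d \right)} = 6$
$z{\left(T \right)} = 5 T$ ($z{\left(T \right)} = 4 T + T = 5 T$)
$z{\left(v{\left(-4,-2 \right)} \right)} + g 11 = 5 \cdot 6 - 77 = 30 - 77 = -47$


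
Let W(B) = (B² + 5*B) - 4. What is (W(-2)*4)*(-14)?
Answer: 560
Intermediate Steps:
W(B) = -4 + B² + 5*B
(W(-2)*4)*(-14) = ((-4 + (-2)² + 5*(-2))*4)*(-14) = ((-4 + 4 - 10)*4)*(-14) = -10*4*(-14) = -40*(-14) = 560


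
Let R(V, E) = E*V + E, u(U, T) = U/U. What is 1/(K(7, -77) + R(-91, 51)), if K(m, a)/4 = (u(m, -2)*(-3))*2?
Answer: -1/4614 ≈ -0.00021673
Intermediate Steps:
u(U, T) = 1
R(V, E) = E + E*V
K(m, a) = -24 (K(m, a) = 4*((1*(-3))*2) = 4*(-3*2) = 4*(-6) = -24)
1/(K(7, -77) + R(-91, 51)) = 1/(-24 + 51*(1 - 91)) = 1/(-24 + 51*(-90)) = 1/(-24 - 4590) = 1/(-4614) = -1/4614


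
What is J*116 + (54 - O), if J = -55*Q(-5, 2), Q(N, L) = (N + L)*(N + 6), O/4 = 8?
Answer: 19162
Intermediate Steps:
O = 32 (O = 4*8 = 32)
Q(N, L) = (6 + N)*(L + N) (Q(N, L) = (L + N)*(6 + N) = (6 + N)*(L + N))
J = 165 (J = -55*((-5)² + 6*2 + 6*(-5) + 2*(-5)) = -55*(25 + 12 - 30 - 10) = -55*(-3) = 165)
J*116 + (54 - O) = 165*116 + (54 - 1*32) = 19140 + (54 - 32) = 19140 + 22 = 19162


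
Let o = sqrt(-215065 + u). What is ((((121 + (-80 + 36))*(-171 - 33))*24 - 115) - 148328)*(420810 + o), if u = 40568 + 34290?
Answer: -221108302350 - 525435*I*sqrt(140207) ≈ -2.2111e+11 - 1.9674e+8*I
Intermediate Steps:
u = 74858
o = I*sqrt(140207) (o = sqrt(-215065 + 74858) = sqrt(-140207) = I*sqrt(140207) ≈ 374.44*I)
((((121 + (-80 + 36))*(-171 - 33))*24 - 115) - 148328)*(420810 + o) = ((((121 + (-80 + 36))*(-171 - 33))*24 - 115) - 148328)*(420810 + I*sqrt(140207)) = ((((121 - 44)*(-204))*24 - 115) - 148328)*(420810 + I*sqrt(140207)) = (((77*(-204))*24 - 115) - 148328)*(420810 + I*sqrt(140207)) = ((-15708*24 - 115) - 148328)*(420810 + I*sqrt(140207)) = ((-376992 - 115) - 148328)*(420810 + I*sqrt(140207)) = (-377107 - 148328)*(420810 + I*sqrt(140207)) = -525435*(420810 + I*sqrt(140207)) = -221108302350 - 525435*I*sqrt(140207)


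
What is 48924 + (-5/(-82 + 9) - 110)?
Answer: 3563427/73 ≈ 48814.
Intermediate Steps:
48924 + (-5/(-82 + 9) - 110) = 48924 + (-5/(-73) - 110) = 48924 + (-1/73*(-5) - 110) = 48924 + (5/73 - 110) = 48924 - 8025/73 = 3563427/73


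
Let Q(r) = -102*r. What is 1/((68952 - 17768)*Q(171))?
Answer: -1/892751328 ≈ -1.1201e-9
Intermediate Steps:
1/((68952 - 17768)*Q(171)) = 1/((68952 - 17768)*((-102*171))) = 1/(51184*(-17442)) = (1/51184)*(-1/17442) = -1/892751328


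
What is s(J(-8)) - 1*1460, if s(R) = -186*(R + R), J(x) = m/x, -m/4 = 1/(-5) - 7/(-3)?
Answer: -9284/5 ≈ -1856.8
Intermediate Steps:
m = -128/15 (m = -4*(1/(-5) - 7/(-3)) = -4*(1*(-1/5) - 7*(-1/3)) = -4*(-1/5 + 7/3) = -4*32/15 = -128/15 ≈ -8.5333)
J(x) = -128/(15*x)
s(R) = -372*R
s(J(-8)) - 1*1460 = -(-15872)/(5*(-8)) - 1*1460 = -(-15872)*(-1)/(5*8) - 1460 = -372*16/15 - 1460 = -1984/5 - 1460 = -9284/5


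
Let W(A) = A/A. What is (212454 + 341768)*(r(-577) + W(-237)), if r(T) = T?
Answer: -319231872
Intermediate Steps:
W(A) = 1
(212454 + 341768)*(r(-577) + W(-237)) = (212454 + 341768)*(-577 + 1) = 554222*(-576) = -319231872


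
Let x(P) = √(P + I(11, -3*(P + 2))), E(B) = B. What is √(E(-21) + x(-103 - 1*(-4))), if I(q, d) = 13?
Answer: √(-21 + I*√86) ≈ 0.98906 + 4.6881*I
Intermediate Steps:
x(P) = √(13 + P) (x(P) = √(P + 13) = √(13 + P))
√(E(-21) + x(-103 - 1*(-4))) = √(-21 + √(13 + (-103 - 1*(-4)))) = √(-21 + √(13 + (-103 + 4))) = √(-21 + √(13 - 99)) = √(-21 + √(-86)) = √(-21 + I*√86)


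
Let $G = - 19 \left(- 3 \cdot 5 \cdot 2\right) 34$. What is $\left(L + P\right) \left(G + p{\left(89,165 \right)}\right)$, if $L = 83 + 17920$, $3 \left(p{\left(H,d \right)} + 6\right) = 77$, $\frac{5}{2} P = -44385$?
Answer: $4830517$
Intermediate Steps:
$P = -17754$ ($P = \frac{2}{5} \left(-44385\right) = -17754$)
$p{\left(H,d \right)} = \frac{59}{3}$ ($p{\left(H,d \right)} = -6 + \frac{1}{3} \cdot 77 = -6 + \frac{77}{3} = \frac{59}{3}$)
$L = 18003$
$G = 19380$ ($G = - 19 \left(\left(-3\right) 10\right) 34 = \left(-19\right) \left(-30\right) 34 = 570 \cdot 34 = 19380$)
$\left(L + P\right) \left(G + p{\left(89,165 \right)}\right) = \left(18003 - 17754\right) \left(19380 + \frac{59}{3}\right) = 249 \cdot \frac{58199}{3} = 4830517$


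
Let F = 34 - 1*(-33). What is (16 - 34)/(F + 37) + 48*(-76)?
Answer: -189705/52 ≈ -3648.2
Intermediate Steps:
F = 67 (F = 34 + 33 = 67)
(16 - 34)/(F + 37) + 48*(-76) = (16 - 34)/(67 + 37) + 48*(-76) = -18/104 - 3648 = -18*1/104 - 3648 = -9/52 - 3648 = -189705/52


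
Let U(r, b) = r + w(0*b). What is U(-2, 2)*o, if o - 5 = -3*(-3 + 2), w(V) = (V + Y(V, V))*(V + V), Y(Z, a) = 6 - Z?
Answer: -16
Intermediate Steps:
w(V) = 12*V (w(V) = (V + (6 - V))*(V + V) = 6*(2*V) = 12*V)
U(r, b) = r (U(r, b) = r + 12*(0*b) = r + 12*0 = r + 0 = r)
o = 8 (o = 5 - 3*(-3 + 2) = 5 - 3*(-1) = 5 + 3 = 8)
U(-2, 2)*o = -2*8 = -16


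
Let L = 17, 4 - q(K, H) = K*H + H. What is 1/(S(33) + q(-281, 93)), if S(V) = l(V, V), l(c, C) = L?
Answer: 1/26061 ≈ 3.8372e-5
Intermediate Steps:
q(K, H) = 4 - H - H*K (q(K, H) = 4 - (K*H + H) = 4 - (H*K + H) = 4 - (H + H*K) = 4 + (-H - H*K) = 4 - H - H*K)
l(c, C) = 17
S(V) = 17
1/(S(33) + q(-281, 93)) = 1/(17 + (4 - 1*93 - 1*93*(-281))) = 1/(17 + (4 - 93 + 26133)) = 1/(17 + 26044) = 1/26061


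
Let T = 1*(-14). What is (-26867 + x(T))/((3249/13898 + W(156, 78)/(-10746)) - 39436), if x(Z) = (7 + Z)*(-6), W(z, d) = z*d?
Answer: 222569868450/327212127611 ≈ 0.68020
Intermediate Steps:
W(z, d) = d*z
T = -14
x(Z) = -42 - 6*Z
(-26867 + x(T))/((3249/13898 + W(156, 78)/(-10746)) - 39436) = (-26867 + (-42 - 6*(-14)))/((3249/13898 + (78*156)/(-10746)) - 39436) = (-26867 + (-42 + 84))/((3249*(1/13898) + 12168*(-1/10746)) - 39436) = (-26867 + 42)/((3249/13898 - 676/597) - 39436) = -26825/(-7455395/8297106 - 39436) = -26825/(-327212127611/8297106) = -26825*(-8297106/327212127611) = 222569868450/327212127611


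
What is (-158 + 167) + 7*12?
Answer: 93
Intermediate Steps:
(-158 + 167) + 7*12 = 9 + 84 = 93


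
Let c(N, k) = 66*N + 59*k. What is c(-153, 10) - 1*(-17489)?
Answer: 7981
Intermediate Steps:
c(N, k) = 59*k + 66*N
c(-153, 10) - 1*(-17489) = (59*10 + 66*(-153)) - 1*(-17489) = (590 - 10098) + 17489 = -9508 + 17489 = 7981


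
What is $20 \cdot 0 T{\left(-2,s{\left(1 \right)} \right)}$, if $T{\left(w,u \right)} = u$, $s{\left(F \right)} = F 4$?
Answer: $0$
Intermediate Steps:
$s{\left(F \right)} = 4 F$
$20 \cdot 0 T{\left(-2,s{\left(1 \right)} \right)} = 20 \cdot 0 \cdot 4 \cdot 1 = 0 \cdot 4 = 0$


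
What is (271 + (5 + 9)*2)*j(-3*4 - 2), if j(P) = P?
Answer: -4186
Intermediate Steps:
(271 + (5 + 9)*2)*j(-3*4 - 2) = (271 + (5 + 9)*2)*(-3*4 - 2) = (271 + 14*2)*(-12 - 2) = (271 + 28)*(-14) = 299*(-14) = -4186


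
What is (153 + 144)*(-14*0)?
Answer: 0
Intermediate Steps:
(153 + 144)*(-14*0) = 297*0 = 0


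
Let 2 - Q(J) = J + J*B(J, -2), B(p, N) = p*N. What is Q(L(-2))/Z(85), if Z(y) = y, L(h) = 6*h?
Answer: 302/85 ≈ 3.5529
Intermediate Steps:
B(p, N) = N*p
Q(J) = 2 - J + 2*J**2 (Q(J) = 2 - (J + J*(-2*J)) = 2 - (J - 2*J**2) = 2 + (-J + 2*J**2) = 2 - J + 2*J**2)
Q(L(-2))/Z(85) = (2 - 6*(-2) + 2*(6*(-2))**2)/85 = (2 - 1*(-12) + 2*(-12)**2)*(1/85) = (2 + 12 + 2*144)*(1/85) = (2 + 12 + 288)*(1/85) = 302*(1/85) = 302/85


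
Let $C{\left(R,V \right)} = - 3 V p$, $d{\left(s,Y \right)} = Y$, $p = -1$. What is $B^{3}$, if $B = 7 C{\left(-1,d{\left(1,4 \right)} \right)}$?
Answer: $592704$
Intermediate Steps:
$C{\left(R,V \right)} = 3 V$ ($C{\left(R,V \right)} = - 3 V \left(-1\right) = 3 V$)
$B = 84$ ($B = 7 \cdot 3 \cdot 4 = 7 \cdot 12 = 84$)
$B^{3} = 84^{3} = 592704$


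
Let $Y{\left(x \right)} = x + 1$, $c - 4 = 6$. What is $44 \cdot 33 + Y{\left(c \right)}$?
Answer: $1463$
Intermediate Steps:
$c = 10$ ($c = 4 + 6 = 10$)
$Y{\left(x \right)} = 1 + x$
$44 \cdot 33 + Y{\left(c \right)} = 44 \cdot 33 + \left(1 + 10\right) = 1452 + 11 = 1463$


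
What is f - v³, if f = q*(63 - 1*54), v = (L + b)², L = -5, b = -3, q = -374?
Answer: -265510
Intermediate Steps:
v = 64 (v = (-5 - 3)² = (-8)² = 64)
f = -3366 (f = -374*(63 - 1*54) = -374*(63 - 54) = -374*9 = -3366)
f - v³ = -3366 - 1*64³ = -3366 - 1*262144 = -3366 - 262144 = -265510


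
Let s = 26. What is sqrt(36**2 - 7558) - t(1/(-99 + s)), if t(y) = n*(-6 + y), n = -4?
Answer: -1756/73 + I*sqrt(6262) ≈ -24.055 + 79.133*I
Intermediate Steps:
t(y) = 24 - 4*y (t(y) = -4*(-6 + y) = 24 - 4*y)
sqrt(36**2 - 7558) - t(1/(-99 + s)) = sqrt(36**2 - 7558) - (24 - 4/(-99 + 26)) = sqrt(1296 - 7558) - (24 - 4/(-73)) = sqrt(-6262) - (24 - 4*(-1/73)) = I*sqrt(6262) - (24 + 4/73) = I*sqrt(6262) - 1*1756/73 = I*sqrt(6262) - 1756/73 = -1756/73 + I*sqrt(6262)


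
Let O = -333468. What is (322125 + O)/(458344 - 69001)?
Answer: -3781/129781 ≈ -0.029134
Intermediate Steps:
(322125 + O)/(458344 - 69001) = (322125 - 333468)/(458344 - 69001) = -11343/389343 = -11343*1/389343 = -3781/129781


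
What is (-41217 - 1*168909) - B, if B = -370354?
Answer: 160228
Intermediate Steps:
(-41217 - 1*168909) - B = (-41217 - 1*168909) - 1*(-370354) = (-41217 - 168909) + 370354 = -210126 + 370354 = 160228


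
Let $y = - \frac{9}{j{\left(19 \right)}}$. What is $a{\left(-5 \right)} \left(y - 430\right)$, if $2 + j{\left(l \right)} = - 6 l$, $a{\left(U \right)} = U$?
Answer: $\frac{249355}{116} \approx 2149.6$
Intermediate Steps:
$j{\left(l \right)} = -2 - 6 l$
$y = \frac{9}{116}$ ($y = - \frac{9}{-2 - 114} = - \frac{9}{-116} = \left(-9\right) \left(- \frac{1}{116}\right) = \frac{9}{116} \approx 0.077586$)
$a{\left(-5 \right)} \left(y - 430\right) = - 5 \left(\frac{9}{116} - 430\right) = \left(-5\right) \left(- \frac{49871}{116}\right) = \frac{249355}{116}$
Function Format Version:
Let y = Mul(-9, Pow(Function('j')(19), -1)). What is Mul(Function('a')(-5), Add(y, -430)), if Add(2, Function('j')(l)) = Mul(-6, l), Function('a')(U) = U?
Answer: Rational(249355, 116) ≈ 2149.6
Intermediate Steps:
Function('j')(l) = Add(-2, Mul(-6, l))
y = Rational(9, 116) (y = Mul(-9, Pow(Add(-2, Mul(-6, 19)), -1)) = Mul(-9, Pow(Add(-2, -114), -1)) = Mul(-9, Pow(-116, -1)) = Mul(-9, Rational(-1, 116)) = Rational(9, 116) ≈ 0.077586)
Mul(Function('a')(-5), Add(y, -430)) = Mul(-5, Add(Rational(9, 116), -430)) = Mul(-5, Rational(-49871, 116)) = Rational(249355, 116)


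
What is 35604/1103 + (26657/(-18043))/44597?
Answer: 1245618084331/38588870831 ≈ 32.279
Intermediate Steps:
35604/1103 + (26657/(-18043))/44597 = 35604*(1/1103) + (26657*(-1/18043))*(1/44597) = 35604/1103 - 26657/18043*1/44597 = 35604/1103 - 1159/34985377 = 1245618084331/38588870831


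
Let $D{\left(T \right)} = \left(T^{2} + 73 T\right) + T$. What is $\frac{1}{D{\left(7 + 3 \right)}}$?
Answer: $\frac{1}{840} \approx 0.0011905$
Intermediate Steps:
$D{\left(T \right)} = T^{2} + 74 T$
$\frac{1}{D{\left(7 + 3 \right)}} = \frac{1}{\left(7 + 3\right) \left(74 + \left(7 + 3\right)\right)} = \frac{1}{10 \left(74 + 10\right)} = \frac{1}{10 \cdot 84} = \frac{1}{840}$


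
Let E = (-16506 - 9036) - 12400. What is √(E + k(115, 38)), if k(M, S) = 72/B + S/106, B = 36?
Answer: I*√106572453/53 ≈ 194.78*I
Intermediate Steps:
k(M, S) = 2 + S/106 (k(M, S) = 72/36 + S/106 = 72*(1/36) + S*(1/106) = 2 + S/106)
E = -37942 (E = -25542 - 12400 = -37942)
√(E + k(115, 38)) = √(-37942 + (2 + (1/106)*38)) = √(-37942 + (2 + 19/53)) = √(-37942 + 125/53) = √(-2010801/53) = I*√106572453/53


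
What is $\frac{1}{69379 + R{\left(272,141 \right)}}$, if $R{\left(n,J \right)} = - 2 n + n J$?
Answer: $\frac{1}{107187} \approx 9.3295 \cdot 10^{-6}$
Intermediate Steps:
$R{\left(n,J \right)} = - 2 n + J n$
$\frac{1}{69379 + R{\left(272,141 \right)}} = \frac{1}{69379 + 272 \left(-2 + 141\right)} = \frac{1}{69379 + 272 \cdot 139} = \frac{1}{69379 + 37808} = \frac{1}{107187}$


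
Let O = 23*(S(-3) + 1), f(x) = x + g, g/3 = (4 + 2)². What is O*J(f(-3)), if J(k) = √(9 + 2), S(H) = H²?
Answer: 230*√11 ≈ 762.82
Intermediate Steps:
g = 108 (g = 3*(4 + 2)² = 3*6² = 3*36 = 108)
f(x) = 108 + x (f(x) = x + 108 = 108 + x)
O = 230 (O = 23*((-3)² + 1) = 23*(9 + 1) = 23*10 = 230)
J(k) = √11
O*J(f(-3)) = 230*√11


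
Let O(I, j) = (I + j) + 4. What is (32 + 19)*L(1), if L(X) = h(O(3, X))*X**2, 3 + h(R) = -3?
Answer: -306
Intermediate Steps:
O(I, j) = 4 + I + j
h(R) = -6 (h(R) = -3 - 3 = -6)
L(X) = -6*X**2
(32 + 19)*L(1) = (32 + 19)*(-6*1**2) = 51*(-6*1) = 51*(-6) = -306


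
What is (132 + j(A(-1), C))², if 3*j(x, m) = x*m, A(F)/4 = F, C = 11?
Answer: 123904/9 ≈ 13767.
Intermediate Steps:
A(F) = 4*F
j(x, m) = m*x/3 (j(x, m) = (x*m)/3 = (m*x)/3 = m*x/3)
(132 + j(A(-1), C))² = (132 + (⅓)*11*(4*(-1)))² = (132 + (⅓)*11*(-4))² = (132 - 44/3)² = (352/3)² = 123904/9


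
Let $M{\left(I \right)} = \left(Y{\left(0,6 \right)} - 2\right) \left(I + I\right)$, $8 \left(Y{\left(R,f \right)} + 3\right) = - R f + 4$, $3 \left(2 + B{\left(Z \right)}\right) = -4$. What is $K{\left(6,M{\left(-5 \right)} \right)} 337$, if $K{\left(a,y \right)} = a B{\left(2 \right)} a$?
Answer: $-40440$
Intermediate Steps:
$B{\left(Z \right)} = - \frac{10}{3}$ ($B{\left(Z \right)} = -2 + \frac{1}{3} \left(-4\right) = -2 - \frac{4}{3} = - \frac{10}{3}$)
$Y{\left(R,f \right)} = - \frac{5}{2} - \frac{R f}{8}$ ($Y{\left(R,f \right)} = -3 + \frac{- R f + 4}{8} = -3 + \frac{4 - R f}{8} = -3 - \left(- \frac{1}{2} + \frac{R f}{8}\right) = - \frac{5}{2} - \frac{R f}{8}$)
$M{\left(I \right)} = - 9 I$ ($M{\left(I \right)} = \left(\left(- \frac{5}{2} - 0 \cdot 6\right) - 2\right) \left(I + I\right) = \left(\left(- \frac{5}{2} + 0\right) - 2\right) 2 I = \left(- \frac{5}{2} - 2\right) 2 I = - \frac{9 \cdot 2 I}{2} = - 9 I$)
$K{\left(a,y \right)} = - \frac{10 a^{2}}{3}$ ($K{\left(a,y \right)} = a \left(- \frac{10}{3}\right) a = - \frac{10 a}{3} a = - \frac{10 a^{2}}{3}$)
$K{\left(6,M{\left(-5 \right)} \right)} 337 = - \frac{10 \cdot 6^{2}}{3} \cdot 337 = \left(- \frac{10}{3}\right) 36 \cdot 337 = \left(-120\right) 337 = -40440$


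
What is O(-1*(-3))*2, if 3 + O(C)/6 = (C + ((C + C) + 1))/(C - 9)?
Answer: -56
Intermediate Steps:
O(C) = -18 + 6*(1 + 3*C)/(-9 + C) (O(C) = -18 + 6*((C + ((C + C) + 1))/(C - 9)) = -18 + 6*((C + (2*C + 1))/(-9 + C)) = -18 + 6*((C + (1 + 2*C))/(-9 + C)) = -18 + 6*((1 + 3*C)/(-9 + C)) = -18 + 6*(1 + 3*C)/(-9 + C))
O(-1*(-3))*2 = (168/(-9 - 1*(-3)))*2 = (168/(-9 + 3))*2 = (168/(-6))*2 = (168*(-⅙))*2 = -28*2 = -56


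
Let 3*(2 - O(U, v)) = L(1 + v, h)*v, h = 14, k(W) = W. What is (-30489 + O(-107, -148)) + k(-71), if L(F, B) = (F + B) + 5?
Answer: -110618/3 ≈ -36873.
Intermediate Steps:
L(F, B) = 5 + B + F (L(F, B) = (B + F) + 5 = 5 + B + F)
O(U, v) = 2 - v*(20 + v)/3 (O(U, v) = 2 - (5 + 14 + (1 + v))*v/3 = 2 - (20 + v)*v/3 = 2 - v*(20 + v)/3)
(-30489 + O(-107, -148)) + k(-71) = (-30489 + (2 - ⅓*(-148)*(20 - 148))) - 71 = (-30489 + (2 - ⅓*(-148)*(-128))) - 71 = (-30489 + (2 - 18944/3)) - 71 = (-30489 - 18938/3) - 71 = -110405/3 - 71 = -110618/3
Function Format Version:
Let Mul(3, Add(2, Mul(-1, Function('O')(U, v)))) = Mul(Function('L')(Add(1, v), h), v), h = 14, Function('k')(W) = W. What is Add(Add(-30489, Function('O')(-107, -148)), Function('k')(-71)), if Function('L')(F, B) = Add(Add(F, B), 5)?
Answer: Rational(-110618, 3) ≈ -36873.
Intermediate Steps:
Function('L')(F, B) = Add(5, B, F) (Function('L')(F, B) = Add(Add(B, F), 5) = Add(5, B, F))
Function('O')(U, v) = Add(2, Mul(Rational(-1, 3), v, Add(20, v))) (Function('O')(U, v) = Add(2, Mul(Rational(-1, 3), Mul(Add(5, 14, Add(1, v)), v))) = Add(2, Mul(Rational(-1, 3), Mul(Add(20, v), v))) = Add(2, Mul(Rational(-1, 3), Mul(v, Add(20, v)))) = Add(2, Mul(Rational(-1, 3), v, Add(20, v))))
Add(Add(-30489, Function('O')(-107, -148)), Function('k')(-71)) = Add(Add(-30489, Add(2, Mul(Rational(-1, 3), -148, Add(20, -148)))), -71) = Add(Add(-30489, Add(2, Mul(Rational(-1, 3), -148, -128))), -71) = Add(Add(-30489, Add(2, Rational(-18944, 3))), -71) = Add(Add(-30489, Rational(-18938, 3)), -71) = Add(Rational(-110405, 3), -71) = Rational(-110618, 3)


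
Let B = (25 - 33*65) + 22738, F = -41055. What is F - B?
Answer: -61673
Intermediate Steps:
B = 20618 (B = (25 - 2145) + 22738 = -2120 + 22738 = 20618)
F - B = -41055 - 1*20618 = -41055 - 20618 = -61673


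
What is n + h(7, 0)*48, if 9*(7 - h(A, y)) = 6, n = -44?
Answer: 260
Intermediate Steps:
h(A, y) = 19/3 (h(A, y) = 7 - 1/9*6 = 7 - 2/3 = 19/3)
n + h(7, 0)*48 = -44 + (19/3)*48 = -44 + 304 = 260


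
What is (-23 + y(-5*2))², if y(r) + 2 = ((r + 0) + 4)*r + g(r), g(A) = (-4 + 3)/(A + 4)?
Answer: 44521/36 ≈ 1236.7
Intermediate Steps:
g(A) = -1/(4 + A)
y(r) = -2 - 1/(4 + r) + r*(4 + r) (y(r) = -2 + (((r + 0) + 4)*r - 1/(4 + r)) = -2 + ((r + 4)*r - 1/(4 + r)) = -2 + ((4 + r)*r - 1/(4 + r)) = -2 + (r*(4 + r) - 1/(4 + r)) = -2 + (-1/(4 + r) + r*(4 + r)) = -2 - 1/(4 + r) + r*(4 + r))
(-23 + y(-5*2))² = (-23 + (-1 + (4 - 5*2)*(-2 + (-5*2)² + 4*(-5*2)))/(4 - 5*2))² = (-23 + (-1 + (4 - 10)*(-2 + (-10)² + 4*(-10)))/(4 - 10))² = (-23 + (-1 - 6*(-2 + 100 - 40))/(-6))² = (-23 - (-1 - 6*58)/6)² = (-23 - (-1 - 348)/6)² = (-23 - ⅙*(-349))² = (-23 + 349/6)² = (211/6)² = 44521/36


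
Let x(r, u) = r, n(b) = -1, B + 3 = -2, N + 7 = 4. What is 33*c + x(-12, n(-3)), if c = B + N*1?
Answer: -276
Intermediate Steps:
N = -3 (N = -7 + 4 = -3)
B = -5 (B = -3 - 2 = -5)
c = -8 (c = -5 - 3*1 = -5 - 3 = -8)
33*c + x(-12, n(-3)) = 33*(-8) - 12 = -264 - 12 = -276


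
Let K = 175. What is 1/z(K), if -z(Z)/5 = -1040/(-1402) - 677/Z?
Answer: 24535/383577 ≈ 0.063964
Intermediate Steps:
z(Z) = -2600/701 + 3385/Z (z(Z) = -5*(-1040/(-1402) - 677/Z) = -5*(-1040*(-1/1402) - 677/Z) = -5*(520/701 - 677/Z) = -2600/701 + 3385/Z)
1/z(K) = 1/(-2600/701 + 3385/175) = 1/(-2600/701 + 3385*(1/175)) = 1/(-2600/701 + 677/35) = 1/(383577/24535) = 24535/383577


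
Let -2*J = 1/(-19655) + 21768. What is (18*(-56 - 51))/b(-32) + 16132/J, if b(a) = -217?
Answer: 686428859474/92843458463 ≈ 7.3934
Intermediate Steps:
J = -427850039/39310 (J = -(1/(-19655) + 21768)/2 = -(-1/19655 + 21768)/2 = -½*427850039/19655 = -427850039/39310 ≈ -10884.)
(18*(-56 - 51))/b(-32) + 16132/J = (18*(-56 - 51))/(-217) + 16132/(-427850039/39310) = (18*(-107))*(-1/217) + 16132*(-39310/427850039) = -1926*(-1/217) - 634148920/427850039 = 1926/217 - 634148920/427850039 = 686428859474/92843458463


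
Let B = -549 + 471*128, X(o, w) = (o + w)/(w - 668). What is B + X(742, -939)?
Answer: 96000770/1607 ≈ 59739.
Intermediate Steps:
X(o, w) = (o + w)/(-668 + w)
B = 59739 (B = -549 + 60288 = 59739)
B + X(742, -939) = 59739 + (742 - 939)/(-668 - 939) = 59739 - 197/(-1607) = 59739 - 1/1607*(-197) = 59739 + 197/1607 = 96000770/1607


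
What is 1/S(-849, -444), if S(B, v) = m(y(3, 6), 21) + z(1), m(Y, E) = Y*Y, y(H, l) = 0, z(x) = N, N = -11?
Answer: -1/11 ≈ -0.090909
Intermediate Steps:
z(x) = -11
m(Y, E) = Y²
S(B, v) = -11 (S(B, v) = 0² - 11 = 0 - 11 = -11)
1/S(-849, -444) = 1/(-11) = -1/11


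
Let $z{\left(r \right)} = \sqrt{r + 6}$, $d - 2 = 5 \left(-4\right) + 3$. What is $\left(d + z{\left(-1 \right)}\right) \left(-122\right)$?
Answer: $1830 - 122 \sqrt{5} \approx 1557.2$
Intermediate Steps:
$d = -15$ ($d = 2 + \left(5 \left(-4\right) + 3\right) = 2 + \left(-20 + 3\right) = 2 - 17 = -15$)
$z{\left(r \right)} = \sqrt{6 + r}$
$\left(d + z{\left(-1 \right)}\right) \left(-122\right) = \left(-15 + \sqrt{6 - 1}\right) \left(-122\right) = \left(-15 + \sqrt{5}\right) \left(-122\right) = 1830 - 122 \sqrt{5}$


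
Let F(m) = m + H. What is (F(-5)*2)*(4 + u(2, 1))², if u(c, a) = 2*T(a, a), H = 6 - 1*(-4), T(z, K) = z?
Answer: 360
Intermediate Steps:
H = 10 (H = 6 + 4 = 10)
u(c, a) = 2*a
F(m) = 10 + m (F(m) = m + 10 = 10 + m)
(F(-5)*2)*(4 + u(2, 1))² = ((10 - 5)*2)*(4 + 2*1)² = (5*2)*(4 + 2)² = 10*6² = 10*36 = 360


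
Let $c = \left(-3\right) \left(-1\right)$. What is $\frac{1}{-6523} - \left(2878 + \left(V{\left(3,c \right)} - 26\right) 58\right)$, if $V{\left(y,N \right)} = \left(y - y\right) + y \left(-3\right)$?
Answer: $- \frac{5531505}{6523} \approx -848.0$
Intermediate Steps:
$c = 3$
$V{\left(y,N \right)} = - 3 y$ ($V{\left(y,N \right)} = 0 - 3 y = - 3 y$)
$\frac{1}{-6523} - \left(2878 + \left(V{\left(3,c \right)} - 26\right) 58\right) = \frac{1}{-6523} - \left(2878 + \left(\left(-3\right) 3 - 26\right) 58\right) = - \frac{1}{6523} - \left(2878 + \left(-9 - 26\right) 58\right) = - \frac{1}{6523} - \left(2878 - 2030\right) = - \frac{1}{6523} - 848 = - \frac{5531505}{6523}$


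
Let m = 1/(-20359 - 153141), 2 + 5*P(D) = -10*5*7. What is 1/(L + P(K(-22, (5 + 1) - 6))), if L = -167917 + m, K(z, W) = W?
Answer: -173500/29145813901 ≈ -5.9528e-6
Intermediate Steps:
P(D) = -352/5 (P(D) = -⅖ + (-10*5*7)/5 = -⅖ + (-50*7)/5 = -⅖ + (⅕)*(-350) = -⅖ - 70 = -352/5)
m = -1/173500 (m = 1/(-173500) = -1/173500 ≈ -5.7637e-6)
L = -29133599501/173500 (L = -167917 - 1/173500 = -29133599501/173500 ≈ -1.6792e+5)
1/(L + P(K(-22, (5 + 1) - 6))) = 1/(-29133599501/173500 - 352/5) = 1/(-29145813901/173500) = -173500/29145813901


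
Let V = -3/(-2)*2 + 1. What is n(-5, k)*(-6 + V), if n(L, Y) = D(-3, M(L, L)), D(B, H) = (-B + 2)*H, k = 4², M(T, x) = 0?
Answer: 0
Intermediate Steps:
k = 16
D(B, H) = H*(2 - B) (D(B, H) = (2 - B)*H = H*(2 - B))
V = 4 (V = -3*(-½)*2 + 1 = (3/2)*2 + 1 = 3 + 1 = 4)
n(L, Y) = 0 (n(L, Y) = 0*(2 - 1*(-3)) = 0*(2 + 3) = 0*5 = 0)
n(-5, k)*(-6 + V) = 0*(-6 + 4) = 0*(-2) = 0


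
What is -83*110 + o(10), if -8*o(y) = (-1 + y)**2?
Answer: -73121/8 ≈ -9140.1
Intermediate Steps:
o(y) = -(-1 + y)**2/8
-83*110 + o(10) = -83*110 - (-1 + 10)**2/8 = -9130 - 1/8*9**2 = -9130 - 1/8*81 = -9130 - 81/8 = -73121/8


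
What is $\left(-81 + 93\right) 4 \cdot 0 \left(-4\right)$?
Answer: $0$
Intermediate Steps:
$\left(-81 + 93\right) 4 \cdot 0 \left(-4\right) = 12 \cdot 0 \left(-4\right) = 12 \cdot 0 = 0$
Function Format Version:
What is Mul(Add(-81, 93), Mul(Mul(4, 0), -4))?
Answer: 0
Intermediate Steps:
Mul(Add(-81, 93), Mul(Mul(4, 0), -4)) = Mul(12, Mul(0, -4)) = Mul(12, 0) = 0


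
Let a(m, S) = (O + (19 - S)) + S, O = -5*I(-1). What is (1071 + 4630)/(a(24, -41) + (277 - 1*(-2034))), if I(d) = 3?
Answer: 5701/2315 ≈ 2.4626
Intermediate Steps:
O = -15 (O = -5*3 = -15)
a(m, S) = 4 (a(m, S) = (-15 + (19 - S)) + S = (4 - S) + S = 4)
(1071 + 4630)/(a(24, -41) + (277 - 1*(-2034))) = (1071 + 4630)/(4 + (277 - 1*(-2034))) = 5701/(4 + (277 + 2034)) = 5701/(4 + 2311) = 5701/2315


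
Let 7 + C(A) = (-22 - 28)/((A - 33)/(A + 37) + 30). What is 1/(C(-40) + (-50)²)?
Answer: 163/406209 ≈ 0.00040127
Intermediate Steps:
C(A) = -7 - 50/(30 + (-33 + A)/(37 + A)) (C(A) = -7 + (-22 - 28)/((A - 33)/(A + 37) + 30) = -7 - 50/((-33 + A)/(37 + A) + 30) = -7 - 50/(30 + (-33 + A)/(37 + A)))
1/(C(-40) + (-50)²) = 1/((-9389 - 267*(-40))/(1077 + 31*(-40)) + (-50)²) = 1/((-9389 + 10680)/(1077 - 1240) + 2500) = 1/(1291/(-163) + 2500) = 1/(-1/163*1291 + 2500) = 1/(-1291/163 + 2500) = 1/(406209/163) = 163/406209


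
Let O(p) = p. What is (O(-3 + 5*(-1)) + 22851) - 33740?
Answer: -10897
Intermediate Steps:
(O(-3 + 5*(-1)) + 22851) - 33740 = ((-3 + 5*(-1)) + 22851) - 33740 = ((-3 - 5) + 22851) - 33740 = (-8 + 22851) - 33740 = 22843 - 33740 = -10897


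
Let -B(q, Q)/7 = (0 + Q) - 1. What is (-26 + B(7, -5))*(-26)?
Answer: -416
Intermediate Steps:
B(q, Q) = 7 - 7*Q (B(q, Q) = -7*((0 + Q) - 1) = -7*(Q - 1) = -7*(-1 + Q) = 7 - 7*Q)
(-26 + B(7, -5))*(-26) = (-26 + (7 - 7*(-5)))*(-26) = (-26 + (7 + 35))*(-26) = (-26 + 42)*(-26) = 16*(-26) = -416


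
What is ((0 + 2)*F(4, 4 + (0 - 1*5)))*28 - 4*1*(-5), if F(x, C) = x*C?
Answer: -204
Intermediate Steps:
F(x, C) = C*x
((0 + 2)*F(4, 4 + (0 - 1*5)))*28 - 4*1*(-5) = ((0 + 2)*((4 + (0 - 1*5))*4))*28 - 4*1*(-5) = (2*((4 + (0 - 5))*4))*28 - 4*(-5) = (2*((4 - 5)*4))*28 + 20 = (2*(-1*4))*28 + 20 = (2*(-4))*28 + 20 = -8*28 + 20 = -224 + 20 = -204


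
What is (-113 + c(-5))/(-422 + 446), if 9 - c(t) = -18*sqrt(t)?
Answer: -13/3 + 3*I*sqrt(5)/4 ≈ -4.3333 + 1.6771*I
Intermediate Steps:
c(t) = 9 + 18*sqrt(t) (c(t) = 9 - (-18)*sqrt(t) = 9 + 18*sqrt(t))
(-113 + c(-5))/(-422 + 446) = (-113 + (9 + 18*sqrt(-5)))/(-422 + 446) = (-113 + (9 + 18*(I*sqrt(5))))/24 = (-113 + (9 + 18*I*sqrt(5)))*(1/24) = (-104 + 18*I*sqrt(5))*(1/24) = -13/3 + 3*I*sqrt(5)/4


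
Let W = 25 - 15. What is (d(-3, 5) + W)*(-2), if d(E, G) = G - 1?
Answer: -28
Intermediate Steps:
d(E, G) = -1 + G
W = 10
(d(-3, 5) + W)*(-2) = ((-1 + 5) + 10)*(-2) = (4 + 10)*(-2) = 14*(-2) = -28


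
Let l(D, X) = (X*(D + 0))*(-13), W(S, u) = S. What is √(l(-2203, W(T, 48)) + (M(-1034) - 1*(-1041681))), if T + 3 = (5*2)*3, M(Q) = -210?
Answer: 18*√5601 ≈ 1347.1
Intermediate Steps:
T = 27 (T = -3 + (5*2)*3 = -3 + 10*3 = -3 + 30 = 27)
l(D, X) = -13*D*X (l(D, X) = (X*D)*(-13) = (D*X)*(-13) = -13*D*X)
√(l(-2203, W(T, 48)) + (M(-1034) - 1*(-1041681))) = √(-13*(-2203)*27 + (-210 - 1*(-1041681))) = √(773253 + (-210 + 1041681)) = √(773253 + 1041471) = √1814724 = 18*√5601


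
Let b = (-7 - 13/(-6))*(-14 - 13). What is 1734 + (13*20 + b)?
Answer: 4249/2 ≈ 2124.5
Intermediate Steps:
b = 261/2 (b = (-7 - 13*(-⅙))*(-27) = (-7 + 13/6)*(-27) = -29/6*(-27) = 261/2 ≈ 130.50)
1734 + (13*20 + b) = 1734 + (13*20 + 261/2) = 1734 + (260 + 261/2) = 1734 + 781/2 = 4249/2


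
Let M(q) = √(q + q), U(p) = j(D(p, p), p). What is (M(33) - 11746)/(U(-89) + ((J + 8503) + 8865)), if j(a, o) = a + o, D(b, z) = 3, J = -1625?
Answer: -11746/15657 + √66/15657 ≈ -0.74969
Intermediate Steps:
U(p) = 3 + p
M(q) = √2*√q (M(q) = √(2*q) = √2*√q)
(M(33) - 11746)/(U(-89) + ((J + 8503) + 8865)) = (√2*√33 - 11746)/((3 - 89) + ((-1625 + 8503) + 8865)) = (√66 - 11746)/(-86 + (6878 + 8865)) = (-11746 + √66)/(-86 + 15743) = (-11746 + √66)/15657 = (-11746 + √66)*(1/15657) = -11746/15657 + √66/15657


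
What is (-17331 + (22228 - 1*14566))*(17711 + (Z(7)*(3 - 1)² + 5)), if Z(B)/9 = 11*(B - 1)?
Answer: -194269548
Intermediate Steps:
Z(B) = -99 + 99*B (Z(B) = 9*(11*(B - 1)) = 9*(11*(-1 + B)) = 9*(-11 + 11*B) = -99 + 99*B)
(-17331 + (22228 - 1*14566))*(17711 + (Z(7)*(3 - 1)² + 5)) = (-17331 + (22228 - 1*14566))*(17711 + ((-99 + 99*7)*(3 - 1)² + 5)) = (-17331 + (22228 - 14566))*(17711 + ((-99 + 693)*2² + 5)) = (-17331 + 7662)*(17711 + (594*4 + 5)) = -9669*(17711 + (2376 + 5)) = -9669*(17711 + 2381) = -9669*20092 = -194269548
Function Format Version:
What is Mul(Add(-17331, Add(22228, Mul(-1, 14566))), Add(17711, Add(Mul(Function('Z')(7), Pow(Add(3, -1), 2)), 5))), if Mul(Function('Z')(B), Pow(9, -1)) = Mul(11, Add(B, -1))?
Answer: -194269548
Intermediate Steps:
Function('Z')(B) = Add(-99, Mul(99, B)) (Function('Z')(B) = Mul(9, Mul(11, Add(B, -1))) = Mul(9, Mul(11, Add(-1, B))) = Mul(9, Add(-11, Mul(11, B))) = Add(-99, Mul(99, B)))
Mul(Add(-17331, Add(22228, Mul(-1, 14566))), Add(17711, Add(Mul(Function('Z')(7), Pow(Add(3, -1), 2)), 5))) = Mul(Add(-17331, Add(22228, Mul(-1, 14566))), Add(17711, Add(Mul(Add(-99, Mul(99, 7)), Pow(Add(3, -1), 2)), 5))) = Mul(Add(-17331, Add(22228, -14566)), Add(17711, Add(Mul(Add(-99, 693), Pow(2, 2)), 5))) = Mul(Add(-17331, 7662), Add(17711, Add(Mul(594, 4), 5))) = Mul(-9669, Add(17711, Add(2376, 5))) = Mul(-9669, Add(17711, 2381)) = Mul(-9669, 20092) = -194269548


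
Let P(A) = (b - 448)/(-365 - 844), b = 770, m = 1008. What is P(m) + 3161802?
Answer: 3822618296/1209 ≈ 3.1618e+6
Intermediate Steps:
P(A) = -322/1209 (P(A) = (770 - 448)/(-365 - 844) = 322/(-1209) = 322*(-1/1209) = -322/1209)
P(m) + 3161802 = -322/1209 + 3161802 = 3822618296/1209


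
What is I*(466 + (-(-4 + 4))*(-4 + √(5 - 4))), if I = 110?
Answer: 51260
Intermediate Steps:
I*(466 + (-(-4 + 4))*(-4 + √(5 - 4))) = 110*(466 + (-(-4 + 4))*(-4 + √(5 - 4))) = 110*(466 + (-1*0)*(-4 + √1)) = 110*(466 + 0*(-4 + 1)) = 110*(466 + 0*(-3)) = 110*(466 + 0) = 110*466 = 51260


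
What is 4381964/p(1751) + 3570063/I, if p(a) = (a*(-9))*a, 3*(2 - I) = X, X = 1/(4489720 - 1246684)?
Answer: 136919601799226626568/76704308547705 ≈ 1.7850e+6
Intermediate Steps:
X = 1/3243036 ≈ 3.0835e-7
I = 19458215/9729108 (I = 2 - 1/3*1/3243036 = 2 - 1/9729108 = 19458215/9729108 ≈ 2.0000)
p(a) = -9*a**2 (p(a) = (-9*a)*a = -9*a**2)
4381964/p(1751) + 3570063/I = 4381964/((-9*1751**2)) + 3570063/(19458215/9729108) = 4381964/((-9*3066001)) + 3570063*(9729108/19458215) = 4381964/(-27594009) + 4961932641972/2779745 = 4381964*(-1/27594009) + 4961932641972/2779745 = -4381964/27594009 + 4961932641972/2779745 = 136919601799226626568/76704308547705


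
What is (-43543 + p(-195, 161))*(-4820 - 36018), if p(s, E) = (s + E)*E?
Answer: 2001756246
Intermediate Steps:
p(s, E) = E*(E + s) (p(s, E) = (E + s)*E = E*(E + s))
(-43543 + p(-195, 161))*(-4820 - 36018) = (-43543 + 161*(161 - 195))*(-4820 - 36018) = (-43543 + 161*(-34))*(-40838) = (-43543 - 5474)*(-40838) = -49017*(-40838) = 2001756246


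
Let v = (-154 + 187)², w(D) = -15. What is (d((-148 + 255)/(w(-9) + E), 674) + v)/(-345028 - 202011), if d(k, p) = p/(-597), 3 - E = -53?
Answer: -649459/326582283 ≈ -0.0019887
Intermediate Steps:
E = 56 (E = 3 - 1*(-53) = 3 + 53 = 56)
d(k, p) = -p/597 (d(k, p) = p*(-1/597) = -p/597)
v = 1089 (v = 33² = 1089)
(d((-148 + 255)/(w(-9) + E), 674) + v)/(-345028 - 202011) = (-1/597*674 + 1089)/(-345028 - 202011) = (-674/597 + 1089)/(-547039) = (649459/597)*(-1/547039) = -649459/326582283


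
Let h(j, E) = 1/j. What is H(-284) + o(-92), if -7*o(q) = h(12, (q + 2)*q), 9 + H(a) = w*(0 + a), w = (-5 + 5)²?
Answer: -757/84 ≈ -9.0119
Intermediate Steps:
w = 0 (w = 0² = 0)
H(a) = -9 (H(a) = -9 + 0*(0 + a) = -9 + 0*a = -9 + 0 = -9)
o(q) = -1/84 (o(q) = -⅐/12 = -⅐*1/12 = -1/84)
H(-284) + o(-92) = -9 - 1/84 = -757/84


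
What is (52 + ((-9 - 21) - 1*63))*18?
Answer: -738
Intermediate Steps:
(52 + ((-9 - 21) - 1*63))*18 = (52 + (-30 - 63))*18 = (52 - 93)*18 = -41*18 = -738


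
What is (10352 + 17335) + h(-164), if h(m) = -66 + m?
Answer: 27457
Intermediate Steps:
(10352 + 17335) + h(-164) = (10352 + 17335) + (-66 - 164) = 27687 - 230 = 27457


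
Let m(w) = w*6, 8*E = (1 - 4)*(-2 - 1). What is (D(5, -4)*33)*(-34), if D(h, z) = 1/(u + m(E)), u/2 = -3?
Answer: -1496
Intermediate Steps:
u = -6 (u = 2*(-3) = -6)
E = 9/8 (E = ((1 - 4)*(-2 - 1))/8 = (-3*(-3))/8 = (1/8)*9 = 9/8 ≈ 1.1250)
m(w) = 6*w
D(h, z) = 4/3 (D(h, z) = 1/(-6 + 6*(9/8)) = 1/(-6 + 27/4) = 1/(3/4) = 4/3)
(D(5, -4)*33)*(-34) = ((4/3)*33)*(-34) = 44*(-34) = -1496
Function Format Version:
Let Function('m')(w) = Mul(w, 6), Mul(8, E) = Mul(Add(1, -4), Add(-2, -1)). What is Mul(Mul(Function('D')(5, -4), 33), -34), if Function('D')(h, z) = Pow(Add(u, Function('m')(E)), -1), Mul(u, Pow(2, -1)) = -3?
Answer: -1496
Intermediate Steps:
u = -6 (u = Mul(2, -3) = -6)
E = Rational(9, 8) (E = Mul(Rational(1, 8), Mul(Add(1, -4), Add(-2, -1))) = Mul(Rational(1, 8), Mul(-3, -3)) = Mul(Rational(1, 8), 9) = Rational(9, 8) ≈ 1.1250)
Function('m')(w) = Mul(6, w)
Function('D')(h, z) = Rational(4, 3) (Function('D')(h, z) = Pow(Add(-6, Mul(6, Rational(9, 8))), -1) = Pow(Add(-6, Rational(27, 4)), -1) = Pow(Rational(3, 4), -1) = Rational(4, 3))
Mul(Mul(Function('D')(5, -4), 33), -34) = Mul(Mul(Rational(4, 3), 33), -34) = Mul(44, -34) = -1496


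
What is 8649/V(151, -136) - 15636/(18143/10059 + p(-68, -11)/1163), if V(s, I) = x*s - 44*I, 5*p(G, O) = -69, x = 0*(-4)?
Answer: -2736023608242207/313583962208 ≈ -8725.0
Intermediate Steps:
x = 0
p(G, O) = -69/5 (p(G, O) = (⅕)*(-69) = -69/5)
V(s, I) = -44*I (V(s, I) = 0*s - 44*I = 0 - 44*I = -44*I)
8649/V(151, -136) - 15636/(18143/10059 + p(-68, -11)/1163) = 8649/((-44*(-136))) - 15636/(18143/10059 - 69/5/1163) = 8649/5984 - 15636/(18143*(1/10059) - 69/5*1/1163) = 8649*(1/5984) - 15636/(18143/10059 - 69/5815) = 8649/5984 - 15636/104807474/58493085 = 8649/5984 - 15636*58493085/104807474 = 8649/5984 - 457298938530/52403737 = -2736023608242207/313583962208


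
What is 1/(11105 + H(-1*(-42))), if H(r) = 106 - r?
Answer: 1/11169 ≈ 8.9534e-5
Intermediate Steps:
1/(11105 + H(-1*(-42))) = 1/(11105 + (106 - (-1)*(-42))) = 1/(11105 + (106 - 1*42)) = 1/(11105 + (106 - 42)) = 1/(11105 + 64) = 1/11169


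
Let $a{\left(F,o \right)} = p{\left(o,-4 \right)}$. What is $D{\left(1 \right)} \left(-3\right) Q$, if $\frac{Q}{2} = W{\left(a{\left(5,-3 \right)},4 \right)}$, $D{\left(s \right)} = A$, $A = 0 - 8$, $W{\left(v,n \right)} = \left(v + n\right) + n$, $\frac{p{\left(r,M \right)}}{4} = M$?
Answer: $-384$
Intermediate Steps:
$p{\left(r,M \right)} = 4 M$
$a{\left(F,o \right)} = -16$ ($a{\left(F,o \right)} = 4 \left(-4\right) = -16$)
$W{\left(v,n \right)} = v + 2 n$ ($W{\left(v,n \right)} = \left(n + v\right) + n = v + 2 n$)
$A = -8$ ($A = 0 - 8 = -8$)
$D{\left(s \right)} = -8$
$Q = -16$ ($Q = 2 \left(-16 + 2 \cdot 4\right) = 2 \left(-16 + 8\right) = 2 \left(-8\right) = -16$)
$D{\left(1 \right)} \left(-3\right) Q = \left(-8\right) \left(-3\right) \left(-16\right) = 24 \left(-16\right) = -384$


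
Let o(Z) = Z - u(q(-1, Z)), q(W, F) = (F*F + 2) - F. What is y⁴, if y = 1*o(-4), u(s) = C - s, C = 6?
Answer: 20736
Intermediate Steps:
q(W, F) = 2 + F² - F (q(W, F) = (F² + 2) - F = (2 + F²) - F = 2 + F² - F)
u(s) = 6 - s
o(Z) = -4 + Z² (o(Z) = Z - (6 - (2 + Z² - Z)) = Z - (6 + (-2 + Z - Z²)) = Z - (4 + Z - Z²) = Z + (-4 + Z² - Z) = -4 + Z²)
y = 12 (y = 1*(-4 + (-4)²) = 1*(-4 + 16) = 1*12 = 12)
y⁴ = 12⁴ = 20736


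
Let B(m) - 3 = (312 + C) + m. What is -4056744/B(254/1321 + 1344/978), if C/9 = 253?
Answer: -25691479068/16425133 ≈ -1564.2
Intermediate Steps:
C = 2277 (C = 9*253 = 2277)
B(m) = 2592 + m (B(m) = 3 + ((312 + 2277) + m) = 3 + (2589 + m) = 2592 + m)
-4056744/B(254/1321 + 1344/978) = -4056744/(2592 + (254/1321 + 1344/978)) = -4056744/(2592 + (254*(1/1321) + 1344*(1/978))) = -4056744/(2592 + (254/1321 + 224/163)) = -4056744/(2592 + 337306/215323) = -4056744/558454522/215323 = -4056744*215323/558454522 = -25691479068/16425133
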